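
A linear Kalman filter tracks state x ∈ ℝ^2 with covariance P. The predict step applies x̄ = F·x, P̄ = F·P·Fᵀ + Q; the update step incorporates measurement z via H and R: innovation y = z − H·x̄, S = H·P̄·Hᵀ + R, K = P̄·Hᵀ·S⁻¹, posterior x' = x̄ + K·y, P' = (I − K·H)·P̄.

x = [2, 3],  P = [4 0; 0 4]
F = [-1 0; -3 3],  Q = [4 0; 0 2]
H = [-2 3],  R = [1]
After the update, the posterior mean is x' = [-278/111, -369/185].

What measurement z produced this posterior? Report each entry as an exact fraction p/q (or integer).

z = [-1]

x̄ = F·x = [-2, 3]
P̄ = F·P·Fᵀ + Q = [8 12; 12 74]
S = H·P̄·Hᵀ + R = [555]
K = P̄·Hᵀ·S⁻¹ = [4/111; 66/185]
x' − x̄ = [-56/111, -924/185] = K·y
y = (KᵀK)⁻¹·Kᵀ·(x' − x̄) = [-14]
z = y + H·x̄ = [-14] + [13] = [-1]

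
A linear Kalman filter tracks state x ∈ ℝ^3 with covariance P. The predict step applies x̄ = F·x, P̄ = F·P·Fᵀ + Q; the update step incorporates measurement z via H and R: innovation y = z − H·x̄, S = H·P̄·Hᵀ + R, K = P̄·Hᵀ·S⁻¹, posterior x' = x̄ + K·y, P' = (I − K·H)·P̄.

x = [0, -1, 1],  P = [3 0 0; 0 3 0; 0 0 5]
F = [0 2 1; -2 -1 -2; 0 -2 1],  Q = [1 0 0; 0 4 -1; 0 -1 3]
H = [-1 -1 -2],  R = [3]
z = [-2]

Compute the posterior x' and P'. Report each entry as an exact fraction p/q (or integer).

x' = [-3/5, -43/30, 31/15]
P' = [78/5 -67/5 -7/5; -67/5 2171/60 -166/15; -7/5 -166/15 104/15]

x̄ = F·x = [-1, -1, 3]
P̄ = F·P·Fᵀ + Q = [18 -16 -7; -16 39 -5; -7 -5 20]
y = z − H·x̄ = [2]
S = H·P̄·Hᵀ + R = [60]
K = P̄·Hᵀ·S⁻¹ = [1/5; -13/60; -7/15]
x' = x̄ + K·y = [-3/5, -43/30, 31/15]
P' = (I − K·H)·P̄ = [78/5 -67/5 -7/5; -67/5 2171/60 -166/15; -7/5 -166/15 104/15]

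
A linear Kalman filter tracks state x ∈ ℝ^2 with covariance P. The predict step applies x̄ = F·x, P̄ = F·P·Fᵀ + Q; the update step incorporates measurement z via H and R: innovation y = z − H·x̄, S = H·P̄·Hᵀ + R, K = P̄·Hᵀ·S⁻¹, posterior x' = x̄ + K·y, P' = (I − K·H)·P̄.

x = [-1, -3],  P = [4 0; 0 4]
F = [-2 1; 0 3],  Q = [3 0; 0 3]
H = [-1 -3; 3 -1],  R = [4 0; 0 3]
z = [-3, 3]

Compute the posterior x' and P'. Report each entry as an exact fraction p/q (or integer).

x' = [31039/25782, 4311/8594]
P' = [7873/25782 267/8594; 267/8594 3315/8594]

x̄ = F·x = [-1, -9]
P̄ = F·P·Fᵀ + Q = [23 12; 12 39]
y = z − H·x̄ = [-31, -3]
S = H·P̄·Hᵀ + R = [450 -48; -48 177]
K = P̄·Hᵀ·S⁻¹ = [-2569/25782 3803/12891; -2553/8594 -419/4297]
x' = x̄ + K·y = [31039/25782, 4311/8594]
P' = (I − K·H)·P̄ = [7873/25782 267/8594; 267/8594 3315/8594]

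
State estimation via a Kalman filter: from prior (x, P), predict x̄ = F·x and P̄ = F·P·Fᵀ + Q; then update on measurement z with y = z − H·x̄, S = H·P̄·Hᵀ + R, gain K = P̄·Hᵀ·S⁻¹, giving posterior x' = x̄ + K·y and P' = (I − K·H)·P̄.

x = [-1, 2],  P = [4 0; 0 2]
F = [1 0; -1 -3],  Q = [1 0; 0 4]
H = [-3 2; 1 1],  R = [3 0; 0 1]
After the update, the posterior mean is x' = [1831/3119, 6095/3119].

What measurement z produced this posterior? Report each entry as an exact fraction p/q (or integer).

z = [2, 3]

x̄ = F·x = [-1, -5]
P̄ = F·P·Fᵀ + Q = [5 -4; -4 26]
S = H·P̄·Hᵀ + R = [200 41; 41 24]
K = P̄·Hᵀ·S⁻¹ = [-593/3119 1143/3119; 634/3119 1776/3119]
x' − x̄ = [4950/3119, 21690/3119] = K·y
y = (KᵀK)⁻¹·Kᵀ·(x' − x̄) = [9, 9]
z = y + H·x̄ = [9, 9] + [-7, -6] = [2, 3]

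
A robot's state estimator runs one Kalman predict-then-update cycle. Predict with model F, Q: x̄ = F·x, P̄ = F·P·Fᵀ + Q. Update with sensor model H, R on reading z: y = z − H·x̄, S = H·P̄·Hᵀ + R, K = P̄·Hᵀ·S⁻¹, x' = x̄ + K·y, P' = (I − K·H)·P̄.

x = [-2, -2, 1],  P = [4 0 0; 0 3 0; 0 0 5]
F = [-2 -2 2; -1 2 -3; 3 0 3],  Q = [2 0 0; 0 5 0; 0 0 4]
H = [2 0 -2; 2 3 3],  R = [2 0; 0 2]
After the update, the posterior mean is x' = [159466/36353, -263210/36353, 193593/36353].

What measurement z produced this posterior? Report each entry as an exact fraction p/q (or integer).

z = [-2, 3]

x̄ = F·x = [10, -5, -3]
P̄ = F·P·Fᵀ + Q = [50 -34 6; -34 66 -57; 6 -57 85]
S = H·P̄·Hᵀ + R = [494 -160; -160 199]
K = P̄·Hᵀ·S⁻¹ = [10036/36353 10992/36353; 1297/36353 -6447/36353; -8041/36353 11072/36353]
x' − x̄ = [-204064/36353, -81445/36353, 302652/36353] = K·y
y = (KᵀK)⁻¹·Kᵀ·(x' − x̄) = [-28, 7]
z = y + H·x̄ = [-28, 7] + [26, -4] = [-2, 3]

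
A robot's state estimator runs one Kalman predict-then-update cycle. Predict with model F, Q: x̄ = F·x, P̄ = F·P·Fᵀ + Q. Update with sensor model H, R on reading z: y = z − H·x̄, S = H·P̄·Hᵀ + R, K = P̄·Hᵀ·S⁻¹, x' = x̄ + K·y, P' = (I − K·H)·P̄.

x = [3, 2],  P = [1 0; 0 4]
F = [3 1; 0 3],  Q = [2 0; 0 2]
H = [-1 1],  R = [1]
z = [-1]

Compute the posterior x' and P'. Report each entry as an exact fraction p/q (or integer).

x' = [53/5, 142/15]
P' = [147/10 73/5; 73/5 232/15]

x̄ = F·x = [11, 6]
P̄ = F·P·Fᵀ + Q = [15 12; 12 38]
y = z − H·x̄ = [4]
S = H·P̄·Hᵀ + R = [30]
K = P̄·Hᵀ·S⁻¹ = [-1/10; 13/15]
x' = x̄ + K·y = [53/5, 142/15]
P' = (I − K·H)·P̄ = [147/10 73/5; 73/5 232/15]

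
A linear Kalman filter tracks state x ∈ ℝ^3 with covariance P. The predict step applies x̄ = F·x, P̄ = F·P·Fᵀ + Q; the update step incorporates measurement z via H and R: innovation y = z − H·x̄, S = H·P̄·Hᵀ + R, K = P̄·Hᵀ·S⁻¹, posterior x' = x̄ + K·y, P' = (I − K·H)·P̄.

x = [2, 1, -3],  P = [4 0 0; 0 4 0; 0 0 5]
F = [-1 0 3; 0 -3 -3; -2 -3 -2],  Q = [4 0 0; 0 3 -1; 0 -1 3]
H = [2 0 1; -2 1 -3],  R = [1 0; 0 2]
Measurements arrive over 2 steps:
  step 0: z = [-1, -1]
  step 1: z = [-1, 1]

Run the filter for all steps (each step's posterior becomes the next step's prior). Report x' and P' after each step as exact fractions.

step 0: x' = [-8870/4501, 32321/9002, 25565/9002], P' = [18087/4501 -111263/9002 -63545/9002; -111263/9002 811961/18004 426571/18004; -63545/9002 426571/18004 236473/18004]
step 1: x' = [-5171569/161503258, -424385063/323006516, -246253551/323006516], P' = [590775207/80751629 -3847251967/161503258 -2141411143/161503258; -3847251967/161503258 27225175755/323006516 14563341943/323006516; -2141411143/161503258 14563341943/323006516 7995549739/323006516]

step 0: x̄ = F·x = [-11, 6, -1]
step 0: P̄ = F·P·Fᵀ + Q = [53 -45 -22; -45 84 65; -22 65 75]
step 0: y = z − H·x̄ = [22, -32]
step 0: S = H·P̄·Hᵀ + R = [200 -286; -286 499]
step 0: K = P̄·Hᵀ·S⁻¹ = [8803/9002 1756/4501; -18481/18004 -5675/9002; -17707/18004 -7167/9002]
step 0: x' = x̄ + K·y = [-8870/4501, 32321/9002, 25565/9002]
step 0: P' = (I − K·H)·P̄ = [18087/4501 -111263/9002 -63545/9002; -111263/9002 811961/18004 426571/18004; -63545/9002 426571/18004 236473/18004]
step 1: x̄ = F·x = [94435/9002, -86829/4501, -112613/9002]
step 1: P̄ = F·P·Fᵀ + Q = [3035161/18004 -1754061/4501 -5272499/18004; -1754061/4501 4292049/4501 3252338/4501; -5272499/18004 3252338/4501 10028765/18004]
step 1: y = z − H·x̄ = [-85259/9002, 4813/1286]
step 1: S = H·P̄·Hᵀ + R = [1097417/18004 -152869/2572; -152869/2572 906087/2572]
step 1: K = P̄·Hᵀ·S⁻¹ = [31669955/23071894 106940317/161503258; -117952275/46143788 -537921103/323006516; -81442119/46143788 -428831351/323006516]
step 1: x' = x̄ + K·y = [-5171569/161503258, -424385063/323006516, -246253551/323006516]
step 1: P' = (I − K·H)·P̄ = [590775207/80751629 -3847251967/161503258 -2141411143/161503258; -3847251967/161503258 27225175755/323006516 14563341943/323006516; -2141411143/161503258 14563341943/323006516 7995549739/323006516]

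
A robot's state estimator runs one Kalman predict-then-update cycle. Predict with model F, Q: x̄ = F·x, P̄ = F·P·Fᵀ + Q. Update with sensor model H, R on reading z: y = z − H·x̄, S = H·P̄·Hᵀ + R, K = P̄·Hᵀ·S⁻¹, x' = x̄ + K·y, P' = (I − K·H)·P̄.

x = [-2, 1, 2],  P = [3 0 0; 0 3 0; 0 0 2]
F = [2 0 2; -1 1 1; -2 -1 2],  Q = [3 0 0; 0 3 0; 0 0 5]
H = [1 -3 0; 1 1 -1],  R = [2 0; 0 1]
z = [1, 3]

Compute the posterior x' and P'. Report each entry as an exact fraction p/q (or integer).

x' = [31237/6847, 8632/6847, 19704/6847]
P' = [55458/6847 17778/6847 70387/6847; 17778/6847 7188/6847 24029/6847; 70387/6847 24029/6847 97341/6847]

x̄ = F·x = [0, 5, 7]
P̄ = F·P·Fᵀ + Q = [23 -2 -4; -2 11 7; -4 7 28]
y = z − H·x̄ = [16, 5]
S = H·P̄·Hᵀ + R = [136 19; 19 53]
K = P̄·Hᵀ·S⁻¹ = [1062/6847 2849/6847; -1893/6847 937/6847; -850/6847 -2925/6847]
x' = x̄ + K·y = [31237/6847, 8632/6847, 19704/6847]
P' = (I − K·H)·P̄ = [55458/6847 17778/6847 70387/6847; 17778/6847 7188/6847 24029/6847; 70387/6847 24029/6847 97341/6847]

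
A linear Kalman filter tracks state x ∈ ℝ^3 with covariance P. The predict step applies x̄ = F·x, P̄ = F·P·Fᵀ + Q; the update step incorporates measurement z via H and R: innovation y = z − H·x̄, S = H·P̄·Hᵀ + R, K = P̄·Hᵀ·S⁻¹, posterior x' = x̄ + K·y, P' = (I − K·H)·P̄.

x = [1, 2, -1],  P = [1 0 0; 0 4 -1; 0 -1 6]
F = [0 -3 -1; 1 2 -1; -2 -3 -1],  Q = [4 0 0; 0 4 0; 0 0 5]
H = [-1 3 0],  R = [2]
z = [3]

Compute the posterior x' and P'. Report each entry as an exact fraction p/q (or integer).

x' = [-47/87, 74/87, -71/29]
P' = [7991/435 2599/435 2019/145; 2599/435 941/435 651/145; 2019/145 651/145 3258/145]

x̄ = F·x = [-5, 6, -7]
P̄ = F·P·Fᵀ + Q = [40 -19 36; -19 31 -21; 36 -21 45]
y = z − H·x̄ = [-20]
S = H·P̄·Hᵀ + R = [435]
K = P̄·Hᵀ·S⁻¹ = [-97/435; 112/435; -33/145]
x' = x̄ + K·y = [-47/87, 74/87, -71/29]
P' = (I − K·H)·P̄ = [7991/435 2599/435 2019/145; 2599/435 941/435 651/145; 2019/145 651/145 3258/145]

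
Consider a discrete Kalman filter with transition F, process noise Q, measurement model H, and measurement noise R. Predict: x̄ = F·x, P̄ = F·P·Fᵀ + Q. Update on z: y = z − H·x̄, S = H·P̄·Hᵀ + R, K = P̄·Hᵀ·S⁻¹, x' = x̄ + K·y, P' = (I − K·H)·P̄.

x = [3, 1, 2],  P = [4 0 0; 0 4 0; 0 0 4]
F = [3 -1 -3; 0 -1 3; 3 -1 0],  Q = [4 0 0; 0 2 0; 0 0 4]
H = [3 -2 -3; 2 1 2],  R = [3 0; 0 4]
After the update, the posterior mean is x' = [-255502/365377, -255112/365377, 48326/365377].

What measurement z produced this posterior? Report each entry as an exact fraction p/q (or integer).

x̄ = F·x = [2, 5, 8]
P̄ = F·P·Fᵀ + Q = [80 -32 40; -32 42 4; 40 4 44]
S = H·P̄·Hᵀ + R = [999 136; 136 750]
K = P̄·Hᵀ·S⁻¹ = [54856/365377 91384/365377; -71048/365377 6063/365377; -19196/365377 87274/365377]
x' − x̄ = [-986256/365377, -2081997/365377, -2874690/365377] = K·y
y = (KᵀK)⁻¹·Kᵀ·(x' − x̄) = [27, -27]
z = y + H·x̄ = [27, -27] + [-28, 25] = [-1, -2]

z = [-1, -2]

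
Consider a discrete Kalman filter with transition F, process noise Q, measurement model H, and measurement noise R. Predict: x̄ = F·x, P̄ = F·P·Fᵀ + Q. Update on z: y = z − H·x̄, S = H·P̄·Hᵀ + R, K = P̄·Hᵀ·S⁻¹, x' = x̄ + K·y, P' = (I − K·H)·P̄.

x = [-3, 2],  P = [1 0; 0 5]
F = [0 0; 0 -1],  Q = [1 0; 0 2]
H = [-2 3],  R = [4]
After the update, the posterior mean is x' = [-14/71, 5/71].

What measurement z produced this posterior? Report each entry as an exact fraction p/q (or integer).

z = [1]

x̄ = F·x = [0, -2]
P̄ = F·P·Fᵀ + Q = [1 0; 0 7]
S = H·P̄·Hᵀ + R = [71]
K = P̄·Hᵀ·S⁻¹ = [-2/71; 21/71]
x' − x̄ = [-14/71, 147/71] = K·y
y = (KᵀK)⁻¹·Kᵀ·(x' − x̄) = [7]
z = y + H·x̄ = [7] + [-6] = [1]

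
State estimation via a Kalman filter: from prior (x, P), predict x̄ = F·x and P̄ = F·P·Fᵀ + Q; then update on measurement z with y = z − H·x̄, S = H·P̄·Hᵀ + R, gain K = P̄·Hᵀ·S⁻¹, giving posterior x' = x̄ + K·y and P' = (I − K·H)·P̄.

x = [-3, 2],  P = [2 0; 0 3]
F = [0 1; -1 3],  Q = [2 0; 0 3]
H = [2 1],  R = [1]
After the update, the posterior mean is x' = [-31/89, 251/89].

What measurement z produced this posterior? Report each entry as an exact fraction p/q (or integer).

x̄ = F·x = [2, 9]
P̄ = F·P·Fᵀ + Q = [5 9; 9 32]
S = H·P̄·Hᵀ + R = [89]
K = P̄·Hᵀ·S⁻¹ = [19/89; 50/89]
x' − x̄ = [-209/89, -550/89] = K·y
y = (KᵀK)⁻¹·Kᵀ·(x' − x̄) = [-11]
z = y + H·x̄ = [-11] + [13] = [2]

z = [2]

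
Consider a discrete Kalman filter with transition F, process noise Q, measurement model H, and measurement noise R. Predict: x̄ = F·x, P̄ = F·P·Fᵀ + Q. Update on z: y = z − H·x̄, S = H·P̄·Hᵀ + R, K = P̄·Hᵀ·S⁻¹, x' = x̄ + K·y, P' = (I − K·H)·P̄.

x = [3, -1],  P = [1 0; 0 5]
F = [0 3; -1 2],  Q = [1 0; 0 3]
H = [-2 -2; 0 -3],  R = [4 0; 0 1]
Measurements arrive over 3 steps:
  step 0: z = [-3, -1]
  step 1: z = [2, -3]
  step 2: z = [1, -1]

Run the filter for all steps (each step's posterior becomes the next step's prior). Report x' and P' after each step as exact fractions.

step 0: x̄ = F·x = [-3, -5]
step 0: P̄ = F·P·Fᵀ + Q = [46 30; 30 24]
step 0: y = z − H·x̄ = [-19, -16]
step 0: S = H·P̄·Hᵀ + R = [524 324; 324 217]
step 0: K = P̄·Hᵀ·S⁻¹ = [-956/2183 522/2183; -27/2183 -684/2183]
step 0: x' = x̄ + K·y = [3263/2183, 542/2183]
step 0: P' = (I − K·H)·P̄ = [2086/2183 -174/2183; -174/2183 228/2183]
step 1: x̄ = F·x = [1626/2183, -2179/2183]
step 1: P̄ = F·P·Fᵀ + Q = [4235/2183 1890/2183; 1890/2183 10243/2183]
step 1: y = z − H·x̄ = [3260/2183, -13086/2183]
step 1: S = H·P̄·Hᵀ + R = [81764/2183 72798/2183; 72798/2183 94370/2183]
step 1: K = P̄·Hᵀ·S⁻¹ = [-85120/276743 49035/276743; -12133/553486 -85434/276743]
step 1: x' = x̄ + K·y = [-214924/276743, 226839/276743]
step 1: P' = (I − K·H)·P̄ = [186585/276743 -16345/276743; -16345/276743 28478/276743]
step 2: x̄ = F·x = [680517/276743, 668602/276743]
step 2: P̄ = F·P·Fᵀ + Q = [533045/276743 219903/276743; 219903/276743 1196106/276743]
step 2: y = z − H·x̄ = [2974981/276743, 1729063/276743]
step 2: S = H·P̄·Hᵀ + R = [9782800/276743 8496054/276743; 8496054/276743 11041697/276743]
step 2: K = P̄·Hᵀ·S⁻¹ = [-19915091/64745594 5727672/32372797; -1416009/64745594 -9975699/32372797]
step 2: x' = x̄ + K·y = [16695893/64745594, 16546795/64745594]
step 2: P' = (I − K·H)·P̄ = [21824315/32372797 -1909224/32372797; -1909224/32372797 3325233/32372797]

step 0: x' = [3263/2183, 542/2183], P' = [2086/2183 -174/2183; -174/2183 228/2183]
step 1: x' = [-214924/276743, 226839/276743], P' = [186585/276743 -16345/276743; -16345/276743 28478/276743]
step 2: x' = [16695893/64745594, 16546795/64745594], P' = [21824315/32372797 -1909224/32372797; -1909224/32372797 3325233/32372797]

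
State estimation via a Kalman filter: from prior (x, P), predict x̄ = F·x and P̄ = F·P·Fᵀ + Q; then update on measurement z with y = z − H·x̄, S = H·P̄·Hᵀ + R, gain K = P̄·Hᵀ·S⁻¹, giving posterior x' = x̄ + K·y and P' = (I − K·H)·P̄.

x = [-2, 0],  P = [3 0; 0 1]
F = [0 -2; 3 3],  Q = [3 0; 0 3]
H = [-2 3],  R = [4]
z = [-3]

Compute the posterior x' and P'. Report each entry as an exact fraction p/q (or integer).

x' = [-96/91, -159/91]
P' = [2161/455 1398/455; 1398/455 1104/455]

x̄ = F·x = [0, -6]
P̄ = F·P·Fᵀ + Q = [7 -6; -6 39]
y = z − H·x̄ = [15]
S = H·P̄·Hᵀ + R = [455]
K = P̄·Hᵀ·S⁻¹ = [-32/455; 129/455]
x' = x̄ + K·y = [-96/91, -159/91]
P' = (I − K·H)·P̄ = [2161/455 1398/455; 1398/455 1104/455]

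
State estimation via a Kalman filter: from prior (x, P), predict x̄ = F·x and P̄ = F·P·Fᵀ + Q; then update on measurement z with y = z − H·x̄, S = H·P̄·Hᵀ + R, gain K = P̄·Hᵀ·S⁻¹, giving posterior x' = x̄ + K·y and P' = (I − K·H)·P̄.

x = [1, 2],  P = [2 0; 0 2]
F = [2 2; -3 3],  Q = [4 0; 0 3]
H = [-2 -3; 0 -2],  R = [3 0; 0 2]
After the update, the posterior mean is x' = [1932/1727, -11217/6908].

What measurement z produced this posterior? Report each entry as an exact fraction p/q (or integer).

x̄ = F·x = [6, 3]
P̄ = F·P·Fᵀ + Q = [20 0; 0 39]
S = H·P̄·Hᵀ + R = [434 234; 234 158]
K = P̄·Hᵀ·S⁻¹ = [-790/1727 1170/1727; -117/6908 -3237/6908]
x' − x̄ = [-8430/1727, -31941/6908] = K·y
y = (KᵀK)⁻¹·Kᵀ·(x' − x̄) = [24, 9]
z = y + H·x̄ = [24, 9] + [-21, -6] = [3, 3]

z = [3, 3]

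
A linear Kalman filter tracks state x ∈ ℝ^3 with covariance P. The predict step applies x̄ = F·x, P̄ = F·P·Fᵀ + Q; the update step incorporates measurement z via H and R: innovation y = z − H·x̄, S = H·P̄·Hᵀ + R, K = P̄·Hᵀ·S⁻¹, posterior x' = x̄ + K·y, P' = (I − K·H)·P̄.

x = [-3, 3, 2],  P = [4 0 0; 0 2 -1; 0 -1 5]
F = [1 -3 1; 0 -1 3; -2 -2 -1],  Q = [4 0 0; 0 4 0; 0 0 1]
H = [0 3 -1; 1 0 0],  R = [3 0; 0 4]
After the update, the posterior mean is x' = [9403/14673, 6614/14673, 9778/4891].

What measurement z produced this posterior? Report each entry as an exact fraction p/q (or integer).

x̄ = F·x = [-10, 3, -2]
P̄ = F·P·Fᵀ + Q = [37 31 -2; 31 57 -6; -2 -6 26]
S = H·P̄·Hᵀ + R = [578 95; 95 41]
K = P̄·Hᵀ·S⁻¹ = [380/14673 12361/14673; 4312/14673 1103/14673; -538/4891 1008/4891]
x' − x̄ = [156133/14673, -37405/14673, 19560/4891] = K·y
y = (KᵀK)⁻¹·Kᵀ·(x' − x̄) = [-12, 13]
z = y + H·x̄ = [-12, 13] + [11, -10] = [-1, 3]

z = [-1, 3]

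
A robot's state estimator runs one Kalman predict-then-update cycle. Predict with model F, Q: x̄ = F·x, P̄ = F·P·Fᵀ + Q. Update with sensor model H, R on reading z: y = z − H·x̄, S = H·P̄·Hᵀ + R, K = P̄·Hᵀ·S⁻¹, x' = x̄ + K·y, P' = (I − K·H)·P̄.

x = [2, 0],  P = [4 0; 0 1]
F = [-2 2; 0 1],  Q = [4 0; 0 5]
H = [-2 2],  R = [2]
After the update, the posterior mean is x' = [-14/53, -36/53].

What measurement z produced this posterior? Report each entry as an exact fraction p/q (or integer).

z = [-1]

x̄ = F·x = [-4, 0]
P̄ = F·P·Fᵀ + Q = [24 2; 2 6]
S = H·P̄·Hᵀ + R = [106]
K = P̄·Hᵀ·S⁻¹ = [-22/53; 4/53]
x' − x̄ = [198/53, -36/53] = K·y
y = (KᵀK)⁻¹·Kᵀ·(x' − x̄) = [-9]
z = y + H·x̄ = [-9] + [8] = [-1]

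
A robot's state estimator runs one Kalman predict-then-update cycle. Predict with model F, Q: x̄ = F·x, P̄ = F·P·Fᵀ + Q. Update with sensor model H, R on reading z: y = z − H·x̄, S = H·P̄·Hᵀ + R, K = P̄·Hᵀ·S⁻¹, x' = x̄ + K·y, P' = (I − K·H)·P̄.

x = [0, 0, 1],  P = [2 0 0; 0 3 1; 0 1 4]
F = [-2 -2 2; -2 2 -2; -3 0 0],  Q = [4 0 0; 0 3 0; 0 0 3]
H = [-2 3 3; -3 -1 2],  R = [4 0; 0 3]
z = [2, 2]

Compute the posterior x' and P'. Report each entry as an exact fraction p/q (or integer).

x̄ = F·x = [2, -2, 0]
P̄ = F·P·Fᵀ + Q = [32 -12 12; -12 31 12; 12 12 21]
y = z − H·x̄ = [12, 6]
S = H·P̄·Hᵀ + R = [816 189; 189 142]
K = P̄·Hᵀ·S⁻¹ = [2252/80151 -12288/26717; 5415/26717 -1751/26717; 3928/26717 -6357/26717]
x' = x̄ + K·y = [-11286/26717, 1040/26717, 8994/26717]
P' = (I − K·H)·P̄ = [497120/80151 -79104/26717 190576/26717; -79104/26717 50511/26717 -96027/26717; 190576/26717 -96027/26717 228315/26717]

x' = [-11286/26717, 1040/26717, 8994/26717]
P' = [497120/80151 -79104/26717 190576/26717; -79104/26717 50511/26717 -96027/26717; 190576/26717 -96027/26717 228315/26717]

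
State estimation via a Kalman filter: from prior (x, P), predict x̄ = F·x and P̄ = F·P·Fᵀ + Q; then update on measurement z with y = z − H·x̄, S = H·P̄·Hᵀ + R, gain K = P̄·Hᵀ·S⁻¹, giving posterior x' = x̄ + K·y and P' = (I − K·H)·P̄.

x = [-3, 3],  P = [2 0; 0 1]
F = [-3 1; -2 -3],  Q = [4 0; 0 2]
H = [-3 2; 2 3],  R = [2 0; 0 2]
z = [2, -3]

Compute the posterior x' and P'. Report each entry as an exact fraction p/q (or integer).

x̄ = F·x = [12, -3]
P̄ = F·P·Fᵀ + Q = [23 9; 9 19]
y = z − H·x̄ = [44, -18]
S = H·P̄·Hᵀ + R = [177 -69; -69 373]
K = P̄·Hᵀ·S⁻¹ = [-2331/10210 1567/10210; 4639/30630 2339/10210]
x' = x̄ + K·y = [-825/1021, -1408/3063]
P' = (I − K·H)·P̄ = [779/5105 3/5105; 3/5105 2333/15315]

x' = [-825/1021, -1408/3063]
P' = [779/5105 3/5105; 3/5105 2333/15315]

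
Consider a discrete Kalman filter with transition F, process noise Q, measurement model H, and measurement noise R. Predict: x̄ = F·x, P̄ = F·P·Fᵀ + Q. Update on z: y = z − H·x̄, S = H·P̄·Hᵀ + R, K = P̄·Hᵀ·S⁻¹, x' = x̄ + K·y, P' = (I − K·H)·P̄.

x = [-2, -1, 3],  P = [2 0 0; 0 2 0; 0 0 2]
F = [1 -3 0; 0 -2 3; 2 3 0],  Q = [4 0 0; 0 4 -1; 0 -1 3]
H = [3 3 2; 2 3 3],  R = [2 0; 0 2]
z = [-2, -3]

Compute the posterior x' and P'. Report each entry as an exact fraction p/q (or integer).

x̄ = F·x = [1, 11, -7]
P̄ = F·P·Fᵀ + Q = [24 12 -14; 12 30 -13; -14 -13 29]
y = z − H·x̄ = [-24, -17]
S = H·P̄·Hᵀ + R = [496 391; 391 371]
K = P̄·Hᵀ·S⁻¹ = [13258/31135 -10448/31135; 1555/6227 -380/6227; -16353/31135 18913/31135]
x' = x̄ + K·y = [-109441/31135, 37637/6227, -146994/31135]
P' = (I − K·H)·P̄ = [125416/31135 -33716/6227 78004/31135; -33716/6227 59810/6227 -37586/6227; 78004/31135 -37586/6227 148536/31135]

x' = [-109441/31135, 37637/6227, -146994/31135]
P' = [125416/31135 -33716/6227 78004/31135; -33716/6227 59810/6227 -37586/6227; 78004/31135 -37586/6227 148536/31135]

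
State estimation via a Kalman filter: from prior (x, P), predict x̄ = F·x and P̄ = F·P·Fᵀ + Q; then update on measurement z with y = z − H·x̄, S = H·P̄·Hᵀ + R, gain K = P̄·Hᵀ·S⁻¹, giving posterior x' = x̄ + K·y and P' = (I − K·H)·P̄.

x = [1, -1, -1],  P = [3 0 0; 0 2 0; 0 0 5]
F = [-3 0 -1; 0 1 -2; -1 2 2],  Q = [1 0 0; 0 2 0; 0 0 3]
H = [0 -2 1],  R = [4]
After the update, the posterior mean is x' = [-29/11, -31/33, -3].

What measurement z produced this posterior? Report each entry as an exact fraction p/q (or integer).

x̄ = F·x = [-2, 1, -5]
P̄ = F·P·Fᵀ + Q = [33 10 -1; 10 24 -16; -1 -16 34]
S = H·P̄·Hᵀ + R = [198]
K = P̄·Hᵀ·S⁻¹ = [-7/66; -32/99; 1/3]
x' − x̄ = [-7/11, -64/33, 2] = K·y
y = (KᵀK)⁻¹·Kᵀ·(x' − x̄) = [6]
z = y + H·x̄ = [6] + [-7] = [-1]

z = [-1]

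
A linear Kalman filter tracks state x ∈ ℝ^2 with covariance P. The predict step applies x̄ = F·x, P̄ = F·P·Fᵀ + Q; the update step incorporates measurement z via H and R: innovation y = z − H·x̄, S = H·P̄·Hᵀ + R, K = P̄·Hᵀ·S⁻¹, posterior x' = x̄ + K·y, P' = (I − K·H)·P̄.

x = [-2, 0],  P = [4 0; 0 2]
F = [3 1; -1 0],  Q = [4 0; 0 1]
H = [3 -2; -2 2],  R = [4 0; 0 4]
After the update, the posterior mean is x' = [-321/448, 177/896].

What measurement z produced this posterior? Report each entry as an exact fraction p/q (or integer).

z = [-3, 1]

x̄ = F·x = [-6, 2]
P̄ = F·P·Fᵀ + Q = [42 -12; -12 5]
S = H·P̄·Hᵀ + R = [546 -392; -392 288]
K = P̄·Hᵀ·S⁻¹ = [27/112 -3/64; 5/224 19/128]
x' − x̄ = [2367/448, -1615/896] = K·y
y = (KᵀK)⁻¹·Kᵀ·(x' − x̄) = [19, -15]
z = y + H·x̄ = [19, -15] + [-22, 16] = [-3, 1]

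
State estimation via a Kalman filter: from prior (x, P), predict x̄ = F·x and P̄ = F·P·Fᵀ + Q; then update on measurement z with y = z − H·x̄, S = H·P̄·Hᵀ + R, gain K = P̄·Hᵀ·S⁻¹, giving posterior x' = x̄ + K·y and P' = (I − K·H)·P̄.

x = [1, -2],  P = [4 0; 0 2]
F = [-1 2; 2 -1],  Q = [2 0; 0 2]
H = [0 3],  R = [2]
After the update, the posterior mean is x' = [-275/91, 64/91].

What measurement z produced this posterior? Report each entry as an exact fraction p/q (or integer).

z = [2]

x̄ = F·x = [-5, 4]
P̄ = F·P·Fᵀ + Q = [14 -12; -12 20]
S = H·P̄·Hᵀ + R = [182]
K = P̄·Hᵀ·S⁻¹ = [-18/91; 30/91]
x' − x̄ = [180/91, -300/91] = K·y
y = (KᵀK)⁻¹·Kᵀ·(x' − x̄) = [-10]
z = y + H·x̄ = [-10] + [12] = [2]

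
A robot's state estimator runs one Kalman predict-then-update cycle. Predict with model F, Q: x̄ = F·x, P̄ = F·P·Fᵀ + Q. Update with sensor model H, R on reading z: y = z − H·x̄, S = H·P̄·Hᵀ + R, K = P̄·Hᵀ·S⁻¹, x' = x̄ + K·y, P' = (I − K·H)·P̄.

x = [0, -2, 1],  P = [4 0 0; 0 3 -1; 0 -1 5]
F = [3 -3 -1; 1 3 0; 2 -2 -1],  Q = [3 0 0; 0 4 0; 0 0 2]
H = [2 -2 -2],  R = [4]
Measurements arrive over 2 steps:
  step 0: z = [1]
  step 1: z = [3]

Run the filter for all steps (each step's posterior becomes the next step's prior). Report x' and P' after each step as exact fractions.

step 0: x' = [55/116, -24/29, 39/58], P' = [2545/58 352/29 903/29; 352/29 215/29 157/29; 903/29 157/29 737/29]
step 1: x' = [1374/373, -25/1492, 1631/746], P' = [203743/1865 205581/3730 101417/1865; 205581/3730 118331/3730 45677/1865; 101417/1865 45677/1865 56003/1865]

step 0: x̄ = F·x = [5, -6, 3]
step 0: P̄ = F·P·Fᵀ + Q = [65 -12 42; -12 35 -7; 42 -7 31]
step 0: y = z − H·x̄ = [-15]
step 0: S = H·P̄·Hᵀ + R = [232]
step 0: K = P̄·Hᵀ·S⁻¹ = [35/116; -10/29; 9/58]
step 0: x' = x̄ + K·y = [55/116, -24/29, 39/58]
step 0: P' = (I − K·H)·P̄ = [2545/58 352/29 903/29; 352/29 215/29 157/29; 903/29 157/29 737/29]
step 1: x̄ = F·x = [375/116, -233/116, 56/29]
step 1: P̄ = F·P·Fᵀ + Q = [6799/58 5241/58 1708/29; 5241/58 10871/58 1289/29; 1708/29 1289/29 945/29]
step 1: y = z − H·x̄ = [-105/29]
step 1: S = H·P̄·Hᵀ + R = [14920/29]
step 1: K = P̄·Hᵀ·S⁻¹ = [-929/7460; -1026/1865; -263/3730]
step 1: x' = x̄ + K·y = [1374/373, -25/1492, 1631/746]
step 1: P' = (I − K·H)·P̄ = [203743/1865 205581/3730 101417/1865; 205581/3730 118331/3730 45677/1865; 101417/1865 45677/1865 56003/1865]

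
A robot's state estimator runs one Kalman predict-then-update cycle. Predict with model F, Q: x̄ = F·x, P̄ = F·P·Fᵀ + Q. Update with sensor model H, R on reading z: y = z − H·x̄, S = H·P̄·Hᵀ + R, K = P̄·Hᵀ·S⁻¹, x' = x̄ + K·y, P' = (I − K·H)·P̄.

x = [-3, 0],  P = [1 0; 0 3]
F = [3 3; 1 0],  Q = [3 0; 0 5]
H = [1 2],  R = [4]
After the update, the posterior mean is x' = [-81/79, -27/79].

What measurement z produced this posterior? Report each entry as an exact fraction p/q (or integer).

z = [-1]

x̄ = F·x = [-9, -3]
P̄ = F·P·Fᵀ + Q = [39 3; 3 6]
S = H·P̄·Hᵀ + R = [79]
K = P̄·Hᵀ·S⁻¹ = [45/79; 15/79]
x' − x̄ = [630/79, 210/79] = K·y
y = (KᵀK)⁻¹·Kᵀ·(x' − x̄) = [14]
z = y + H·x̄ = [14] + [-15] = [-1]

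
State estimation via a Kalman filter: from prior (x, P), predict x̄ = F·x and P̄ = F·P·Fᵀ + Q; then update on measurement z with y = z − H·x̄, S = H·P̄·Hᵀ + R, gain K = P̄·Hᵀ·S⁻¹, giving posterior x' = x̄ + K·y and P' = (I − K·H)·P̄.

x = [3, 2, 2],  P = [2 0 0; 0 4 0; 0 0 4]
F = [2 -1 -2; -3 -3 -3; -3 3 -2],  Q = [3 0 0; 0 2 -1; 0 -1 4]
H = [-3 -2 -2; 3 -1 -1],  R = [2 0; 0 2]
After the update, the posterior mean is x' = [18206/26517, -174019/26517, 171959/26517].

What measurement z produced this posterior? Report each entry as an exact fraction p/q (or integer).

x̄ = F·x = [0, -21, -7]
P̄ = F·P·Fᵀ + Q = [31 24 -8; 24 92 5; -8 5 74]
S = H·P̄·Hᵀ + R = [1177 25; 25 361]
K = P̄·Hᵀ·S⁻¹ = [-23525/212136 46877/212136; -95401/424272 -22775/424272; -45799/424272 -117881/424272]
x' − x̄ = [18206/26517, 382838/26517, 357578/26517] = K·y
y = (KᵀK)⁻¹·Kᵀ·(x' − x̄) = [-58, -26]
z = y + H·x̄ = [-58, -26] + [56, 28] = [-2, 2]

z = [-2, 2]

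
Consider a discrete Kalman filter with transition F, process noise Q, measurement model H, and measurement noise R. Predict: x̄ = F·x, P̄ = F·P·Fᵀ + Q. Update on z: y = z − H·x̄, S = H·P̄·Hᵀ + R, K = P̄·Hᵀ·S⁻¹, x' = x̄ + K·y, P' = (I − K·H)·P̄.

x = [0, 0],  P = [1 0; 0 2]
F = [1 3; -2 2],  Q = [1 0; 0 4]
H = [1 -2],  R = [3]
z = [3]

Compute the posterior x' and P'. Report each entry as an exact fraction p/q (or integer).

x' = [0, -66/47]
P' = [20 10; 10 268/47]

x̄ = F·x = [0, 0]
P̄ = F·P·Fᵀ + Q = [20 10; 10 16]
y = z − H·x̄ = [3]
S = H·P̄·Hᵀ + R = [47]
K = P̄·Hᵀ·S⁻¹ = [0; -22/47]
x' = x̄ + K·y = [0, -66/47]
P' = (I − K·H)·P̄ = [20 10; 10 268/47]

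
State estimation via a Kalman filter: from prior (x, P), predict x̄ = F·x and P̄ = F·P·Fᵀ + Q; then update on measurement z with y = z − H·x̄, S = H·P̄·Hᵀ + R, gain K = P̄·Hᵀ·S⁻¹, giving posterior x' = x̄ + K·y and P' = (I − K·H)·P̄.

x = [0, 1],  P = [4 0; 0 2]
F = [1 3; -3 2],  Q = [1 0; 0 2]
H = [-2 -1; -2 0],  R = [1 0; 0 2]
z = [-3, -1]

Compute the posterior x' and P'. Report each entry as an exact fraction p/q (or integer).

x' = [1268/2301, 4372/2301]
P' = [1081/2301 -2116/2301; -2116/2301 6394/2301]

x̄ = F·x = [3, 2]
P̄ = F·P·Fᵀ + Q = [23 0; 0 46]
y = z − H·x̄ = [5, 5]
S = H·P̄·Hᵀ + R = [139 92; 92 94]
K = P̄·Hᵀ·S⁻¹ = [-46/2301 -1081/2301; -2162/2301 2116/2301]
x' = x̄ + K·y = [1268/2301, 4372/2301]
P' = (I − K·H)·P̄ = [1081/2301 -2116/2301; -2116/2301 6394/2301]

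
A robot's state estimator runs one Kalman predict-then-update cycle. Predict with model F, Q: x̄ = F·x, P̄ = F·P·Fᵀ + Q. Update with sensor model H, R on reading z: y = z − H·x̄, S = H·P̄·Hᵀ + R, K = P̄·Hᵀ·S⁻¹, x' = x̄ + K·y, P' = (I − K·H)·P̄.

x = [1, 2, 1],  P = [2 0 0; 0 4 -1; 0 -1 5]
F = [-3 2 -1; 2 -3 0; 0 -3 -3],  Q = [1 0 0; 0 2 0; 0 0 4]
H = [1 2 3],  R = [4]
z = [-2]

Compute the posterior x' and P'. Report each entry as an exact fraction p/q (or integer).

x' = [-1716/967, 554/967, -486/967]
P' = [39844/967 -30745/967 7146/967; -30745/967 26526/967 -7257/967; 7146/967 -7257/967 2788/967]

x̄ = F·x = [0, -4, -9]
P̄ = F·P·Fᵀ + Q = [44 -39 -6; -39 46 27; -6 27 67]
y = z − H·x̄ = [33]
S = H·P̄·Hᵀ + R = [967]
K = P̄·Hᵀ·S⁻¹ = [-52/967; 134/967; 249/967]
x' = x̄ + K·y = [-1716/967, 554/967, -486/967]
P' = (I − K·H)·P̄ = [39844/967 -30745/967 7146/967; -30745/967 26526/967 -7257/967; 7146/967 -7257/967 2788/967]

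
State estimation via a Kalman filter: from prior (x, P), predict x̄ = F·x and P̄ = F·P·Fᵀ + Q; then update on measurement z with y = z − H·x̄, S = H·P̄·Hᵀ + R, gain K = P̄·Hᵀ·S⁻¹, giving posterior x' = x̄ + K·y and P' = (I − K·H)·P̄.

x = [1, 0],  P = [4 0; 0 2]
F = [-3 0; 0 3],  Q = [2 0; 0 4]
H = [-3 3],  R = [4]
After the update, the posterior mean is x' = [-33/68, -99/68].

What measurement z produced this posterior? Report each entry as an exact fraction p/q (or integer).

x̄ = F·x = [-3, 0]
P̄ = F·P·Fᵀ + Q = [38 0; 0 22]
S = H·P̄·Hᵀ + R = [544]
K = P̄·Hᵀ·S⁻¹ = [-57/272; 33/272]
x' − x̄ = [171/68, -99/68] = K·y
y = (KᵀK)⁻¹·Kᵀ·(x' − x̄) = [-12]
z = y + H·x̄ = [-12] + [9] = [-3]

z = [-3]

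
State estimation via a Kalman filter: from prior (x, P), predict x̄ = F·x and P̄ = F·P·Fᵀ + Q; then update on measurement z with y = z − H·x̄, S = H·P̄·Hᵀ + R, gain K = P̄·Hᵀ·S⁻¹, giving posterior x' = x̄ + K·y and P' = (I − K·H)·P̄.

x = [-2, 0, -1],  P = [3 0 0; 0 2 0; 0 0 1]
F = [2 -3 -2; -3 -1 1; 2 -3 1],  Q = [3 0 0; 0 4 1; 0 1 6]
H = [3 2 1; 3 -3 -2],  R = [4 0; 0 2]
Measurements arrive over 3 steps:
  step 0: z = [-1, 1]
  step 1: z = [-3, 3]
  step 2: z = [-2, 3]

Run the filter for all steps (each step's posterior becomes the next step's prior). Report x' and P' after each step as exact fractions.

step 0: x' = [-99598/268061, 625009/268061, -1215301/268061], P' = [75564/268061 -152250/268061 305344/268061; -152250/268061 1408250/268061 -2281142/268061; 305344/268061 -2281142/268061 3869312/268061]
step 1: x' = [-10636019823/44438787365, -3132666636/8887757473, -8772448886/6348398195], P' = [10100988759/44438787365 -1703319201/8887757473 3251837943/6348398195; -1703319201/8887757473 19975759429/8887757473 -4529265021/1269679639; 3251837943/6348398195 -4529265021/1269679639 40023135557/6348398195]
step 2: x' = [69965266110546/849036793438153, -319269422516065/849036793438153, -758686808335280/849036793438153], P' = [191610526881623/849036793438153 -153720158125069/849036793438153 418777622797297/849036793438153; -153720158125069/849036793438153 1847216527659597/849036793438153 -2920503563843243/849036793438153; 418777622797297/849036793438153 -2920503563843243/849036793438153 5160370659249471/849036793438153]

step 0: x̄ = F·x = [-2, 5, -5]
step 0: P̄ = F·P·Fᵀ + Q = [37 -14 28; -14 34 -10; 28 -10 37]
step 0: y = z − H·x̄ = [0, 12]
step 0: S = H·P̄·Hᵀ + R = [470 83; 83 585]
step 0: K = P̄·Hᵀ·S⁻¹ = [56884/268061 36377/268061; 19652/268061 -59608/268061; 55765/268061 10417/268061]
step 0: x' = x̄ + K·y = [-99598/268061, 625009/268061, -1215301/268061]
step 0: P' = (I − K·H)·P̄ = [75564/268061 -152250/268061 305344/268061; -152250/268061 1408250/268061 -2281142/268061; 305344/268061 -2281142/268061 3869312/268061]
step 1: x̄ = F·x = [356379/268061, -1541516/268061, -3289524/268061]
step 1: P̄ = F·P·Fᵀ + Q = [1268481/268061 -309114/268061 -389232/268061; -309114/268061 8846602/268061 15662213/268061; -389232/268061 15662213/268061 35189412/268061]
step 1: y = z − H·x̄ = [4499236/268061, -11468550/268061]
step 1: S = H·P̄·Hᵀ + R = [139668485/268061 -219582560/268061; -219582560/268061 430510909/268061]
step 1: K = P̄·Hᵀ·S⁻¹ = [9008159967/44438787365 1032702309/8887757473; 784176527/8887757473 -813762798/8887757473; 1121499794/6348398195 -235178197/1269679639]
step 1: x' = x̄ + K·y = [-10636019823/44438787365, -3132666636/8887757473, -8772448886/6348398195]
step 1: P' = (I − K·H)·P̄ = [10100988759/44438787365 -1703319201/8887757473 3251837943/6348398195; -1703319201/8887757473 19975759429/8887757473 -4529265021/1269679639; 3251837943/6348398195 -4529265021/1269679639 40023135557/6348398195]
step 2: x̄ = F·x = [148532244298/44438787365, -13835749553/44438787365, -35689182308/44438787365]
step 2: P̄ = F·P·Fᵀ + Q = [211082205464/44438787365 -40282410409/44438787365 -39910174804/44438787365; -40282410409/44438787365 778076576169/44438787365 1115349260449/44438787365; -39910174804/44438787365 1115349260449/44438787365 2630504071304/44438787365]
step 2: y = z − H·x̄ = [-94222725242/8887757473, -425165984074/44438787365]
step 2: S = H·P̄·Hᵀ + R = [2311770488536/8887757473 -3119318963590/8887757473; -3119318963590/8887757473 34101519505041/44438787365]
step 2: K = P̄·Hᵀ·S⁻¹ = [171542221798007/849036793438153 99218404712741/849036793438153; 78192254275186/849036793438153 -80901464833756/849036793438153; 143924099988719/849036793438153 -151448879288661/849036793438153]
step 2: x' = x̄ + K·y = [69965266110546/849036793438153, -319269422516065/849036793438153, -758686808335280/849036793438153]
step 2: P' = (I − K·H)·P̄ = [191610526881623/849036793438153 -153720158125069/849036793438153 418777622797297/849036793438153; -153720158125069/849036793438153 1847216527659597/849036793438153 -2920503563843243/849036793438153; 418777622797297/849036793438153 -2920503563843243/849036793438153 5160370659249471/849036793438153]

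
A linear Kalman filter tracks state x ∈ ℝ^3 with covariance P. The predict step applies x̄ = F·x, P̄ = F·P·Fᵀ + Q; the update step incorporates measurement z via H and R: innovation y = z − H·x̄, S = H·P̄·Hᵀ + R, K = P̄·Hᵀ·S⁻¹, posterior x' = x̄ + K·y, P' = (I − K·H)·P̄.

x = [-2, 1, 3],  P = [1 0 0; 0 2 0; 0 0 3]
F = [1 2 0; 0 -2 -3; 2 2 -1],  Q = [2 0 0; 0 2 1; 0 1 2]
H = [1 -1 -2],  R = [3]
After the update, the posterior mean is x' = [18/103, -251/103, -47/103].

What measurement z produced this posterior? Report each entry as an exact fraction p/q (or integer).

z = [3]

x̄ = F·x = [0, -11, -5]
P̄ = F·P·Fᵀ + Q = [11 -8 10; -8 37 2; 10 2 17]
S = H·P̄·Hᵀ + R = [103]
K = P̄·Hᵀ·S⁻¹ = [-1/103; -49/103; -26/103]
x' − x̄ = [18/103, 882/103, 468/103] = K·y
y = (KᵀK)⁻¹·Kᵀ·(x' − x̄) = [-18]
z = y + H·x̄ = [-18] + [21] = [3]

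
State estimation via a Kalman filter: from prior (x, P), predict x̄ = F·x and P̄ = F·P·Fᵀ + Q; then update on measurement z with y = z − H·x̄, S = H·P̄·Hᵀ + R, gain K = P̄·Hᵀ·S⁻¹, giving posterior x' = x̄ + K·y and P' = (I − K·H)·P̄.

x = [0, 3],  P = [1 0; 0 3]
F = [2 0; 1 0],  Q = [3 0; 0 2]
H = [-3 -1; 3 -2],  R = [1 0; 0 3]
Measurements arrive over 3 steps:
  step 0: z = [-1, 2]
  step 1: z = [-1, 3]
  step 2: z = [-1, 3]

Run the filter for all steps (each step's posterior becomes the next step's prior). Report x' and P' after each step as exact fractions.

step 0: x̄ = F·x = [0, 0]
step 0: P̄ = F·P·Fᵀ + Q = [7 2; 2 3]
step 0: y = z − H·x̄ = [-1, 2]
step 0: S = H·P̄·Hᵀ + R = [79 -51; -51 54]
step 0: K = P̄·Hᵀ·S⁻¹ = [-25/111 34/333; -54/185 -51/185]
step 0: x' = x̄ + K·y = [143/333, -48/185]
step 0: P' = (I − K·H)·P̄ = [28/333 -1/37; -1/37 69/185]
step 1: x̄ = F·x = [286/333, 143/333]
step 1: P̄ = F·P·Fᵀ + Q = [1111/333 56/333; 56/333 694/333]
step 1: y = z − H·x̄ = [668/333, 427/333]
step 1: S = H·P̄·Hᵀ + R = [11362/333 -8443/333; -8443/333 13102/333]
step 1: K = P̄·Hᵀ·S⁻¹ = [-2067/9319 959/9319; -64848/232975 -63482/232975]
step 1: x' = x̄ + K·y = [5087/9319, -111441/232975]
step 1: P' = (I − K·H)·P̄ = [779/9319 -270/9319; -270/9319 85098/232975]
step 2: x̄ = F·x = [10174/9319, 5087/9319]
step 2: P̄ = F·P·Fᵀ + Q = [31073/9319 1558/9319; 1558/9319 19417/9319]
step 2: y = z − H·x̄ = [26290/9319, 7609/9319]
step 2: S = H·P̄·Hᵀ + R = [317741/9319 -236149/9319; -236149/9319 366586/9319]
step 2: K = P̄·Hᵀ·S⁻¹ = [-57801/260599 26818/260599; -1813314/6514975 -1775201/6514975]
step 2: x' = x̄ + K·y = [143342/260599, -3008676/6514975]
step 2: P' = (I − K·H)·P̄ = [21784/260599 -7551/260599; -7551/260599 2379639/6514975]

step 0: x' = [143/333, -48/185], P' = [28/333 -1/37; -1/37 69/185]
step 1: x' = [5087/9319, -111441/232975], P' = [779/9319 -270/9319; -270/9319 85098/232975]
step 2: x' = [143342/260599, -3008676/6514975], P' = [21784/260599 -7551/260599; -7551/260599 2379639/6514975]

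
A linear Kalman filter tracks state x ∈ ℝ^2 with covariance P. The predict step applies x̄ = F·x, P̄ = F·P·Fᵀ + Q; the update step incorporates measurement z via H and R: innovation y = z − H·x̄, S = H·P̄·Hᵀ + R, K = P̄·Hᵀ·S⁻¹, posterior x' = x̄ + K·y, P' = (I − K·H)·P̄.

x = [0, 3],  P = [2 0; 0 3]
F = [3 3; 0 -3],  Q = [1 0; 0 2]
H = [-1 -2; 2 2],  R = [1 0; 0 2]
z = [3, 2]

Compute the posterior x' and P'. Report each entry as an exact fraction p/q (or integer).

x̄ = F·x = [9, -9]
P̄ = F·P·Fᵀ + Q = [46 -27; -27 29]
y = z − H·x̄ = [-6, 2]
S = H·P̄·Hᵀ + R = [55 -46; -46 86]
K = P̄·Hᵀ·S⁻¹ = [1218/1307 1229/1307; -1241/1307 -603/1307]
x' = x̄ + K·y = [6913/1307, -5523/1307]
P' = (I − K·H)·P̄ = [3676/1307 -2447/1307; -2447/1307 1844/1307]

x' = [6913/1307, -5523/1307]
P' = [3676/1307 -2447/1307; -2447/1307 1844/1307]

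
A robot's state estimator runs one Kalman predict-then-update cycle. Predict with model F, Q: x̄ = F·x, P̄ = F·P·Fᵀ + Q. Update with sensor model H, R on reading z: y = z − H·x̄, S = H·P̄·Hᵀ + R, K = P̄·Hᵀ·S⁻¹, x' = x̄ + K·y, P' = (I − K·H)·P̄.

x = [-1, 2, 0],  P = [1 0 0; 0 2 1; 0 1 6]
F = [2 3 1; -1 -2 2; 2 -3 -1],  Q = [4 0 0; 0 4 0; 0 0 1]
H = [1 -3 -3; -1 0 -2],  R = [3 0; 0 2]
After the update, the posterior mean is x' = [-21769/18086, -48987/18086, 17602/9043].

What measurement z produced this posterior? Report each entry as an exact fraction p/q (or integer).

x̄ = F·x = [4, -3, -8]
P̄ = F·P·Fᵀ + Q = [38 2 -26; 2 29 -6; -26 -6 35]
S = H·P̄·Hᵀ + R = [653 116; 116 76]
K = P̄·Hᵀ·S⁻¹ = [1684/9043 -1809/18086; -1563/9043 7151/18086; -871/9043 -3906/9043]
x' − x̄ = [-94113/18086, 5271/18086, 89946/9043] = K·y
y = (KᵀK)⁻¹·Kᵀ·(x' − x̄) = [-36, -15]
z = y + H·x̄ = [-36, -15] + [37, 12] = [1, -3]

z = [1, -3]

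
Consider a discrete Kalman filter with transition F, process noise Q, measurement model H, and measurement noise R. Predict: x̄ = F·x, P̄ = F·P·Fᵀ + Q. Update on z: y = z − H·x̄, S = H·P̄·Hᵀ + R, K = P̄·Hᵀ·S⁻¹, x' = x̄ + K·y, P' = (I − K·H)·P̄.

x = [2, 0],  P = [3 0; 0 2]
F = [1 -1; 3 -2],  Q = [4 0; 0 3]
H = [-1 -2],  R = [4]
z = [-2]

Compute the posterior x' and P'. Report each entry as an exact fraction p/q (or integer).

x' = [2/31, 234/217]
P' = [104/31 -42/31; -42/31 325/217]

x̄ = F·x = [2, 6]
P̄ = F·P·Fᵀ + Q = [9 13; 13 38]
y = z − H·x̄ = [12]
S = H·P̄·Hᵀ + R = [217]
K = P̄·Hᵀ·S⁻¹ = [-5/31; -89/217]
x' = x̄ + K·y = [2/31, 234/217]
P' = (I − K·H)·P̄ = [104/31 -42/31; -42/31 325/217]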